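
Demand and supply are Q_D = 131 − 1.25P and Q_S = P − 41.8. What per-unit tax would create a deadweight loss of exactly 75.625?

In inverse form: demand P = 104.8 − 0.8Q, supply P = 41.8 + Q.
Competitive equilibrium: 104.8 − 0.8Q = 41.8 + Q → Q* = 35, P* = 76.8.
A tax t gives ΔQ = t/1.8 and wedge t, so DWL = t²/3.6.
t²/3.6 = 75.625 → t² = 272.25 → t = 16.5.

16.5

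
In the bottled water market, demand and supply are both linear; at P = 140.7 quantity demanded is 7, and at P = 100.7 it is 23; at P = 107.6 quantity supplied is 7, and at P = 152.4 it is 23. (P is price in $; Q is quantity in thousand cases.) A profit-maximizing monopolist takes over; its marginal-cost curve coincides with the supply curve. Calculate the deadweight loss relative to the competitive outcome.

Demand slope = (100.7 − 140.7)/(23 − 7) = −2.5, so P = 158.2 − 2.5Q.
Supply slope = (152.4 − 107.6)/(23 − 7) = 2.8, so P = 88 + 2.8Q.
Competitive equilibrium: 158.2 − 2.5Q = 88 + 2.8Q → Q* = 13.2453, P* = 125.0868.
Marginal revenue: MR = 158.2 − 5Q. Set MR = MC: 158.2 − 5Q = 88 + 2.8Q → Q_m = 9.
Price P_m = 158.2 − 2.5·9 = 135.7; MC(Q_m) = 88 + 2.8·9 = 113.2.
Competitive Q* = 13.2453, so ΔQ = 4.2453; wedge = 135.7 − 113.2 = 22.5.
The triangle = ½ × 4.2453 × 22.5 = $47.76 thousand.

$47.76 thousand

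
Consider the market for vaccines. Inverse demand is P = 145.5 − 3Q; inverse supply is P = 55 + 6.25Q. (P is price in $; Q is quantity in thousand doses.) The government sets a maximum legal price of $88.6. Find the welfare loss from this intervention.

Competitive equilibrium: 145.5 − 3Q = 55 + 6.25Q → Q* = 9.7838, P* = 116.1486.
At the ceiling P = 88.6, quantity supplied = (88.6 − 55)/6.25 = 5.376.
Willingness to pay at Q' = 5.376: 145.5 − 3·5.376 = 129.372.
ΔQ = 9.7838 − 5.376 = 4.4078; wedge = 129.372 − 88.6 = 40.772.
The triangle = ½ × 4.4078 × 40.772 = $89.86 thousand.

$89.86 thousand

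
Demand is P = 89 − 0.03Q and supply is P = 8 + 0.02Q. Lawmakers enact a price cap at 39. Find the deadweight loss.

122.50

Competitive equilibrium: 89 − 0.03Q = 8 + 0.02Q → Q* = 1620, P* = 40.4.
At the ceiling P = 39, quantity supplied = (39 − 8)/0.02 = 1550.
Willingness to pay at Q' = 1550: 89 − 0.03·1550 = 42.5.
ΔQ = 1620 − 1550 = 70; wedge = 42.5 − 39 = 3.5.
Welfare loss = ½ × 70 × 3.5 = 122.50.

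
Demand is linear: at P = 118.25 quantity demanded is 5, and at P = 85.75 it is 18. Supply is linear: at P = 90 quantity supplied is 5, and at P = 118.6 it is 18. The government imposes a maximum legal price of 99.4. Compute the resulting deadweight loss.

Demand slope = (85.75 − 118.25)/(18 − 5) = −2.5, so P = 130.75 − 2.5Q.
Supply slope = (118.6 − 90)/(18 − 5) = 2.2, so P = 79 + 2.2Q.
Competitive equilibrium: 130.75 − 2.5Q = 79 + 2.2Q → Q* = 11.0106, P* = 103.2234.
At the ceiling P = 99.4, quantity supplied = (99.4 − 79)/2.2 = 9.2727.
Willingness to pay at Q' = 9.2727: 130.75 − 2.5·9.2727 = 107.5683.
ΔQ = 11.0106 − 9.2727 = 1.7379; wedge = 107.5683 − 99.4 = 8.1683.
DWL = ½ × 1.7379 × 8.1683 = 7.10.

7.10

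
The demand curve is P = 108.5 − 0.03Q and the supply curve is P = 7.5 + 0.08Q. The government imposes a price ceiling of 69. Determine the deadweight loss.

1228.14

Competitive equilibrium: 108.5 − 0.03Q = 7.5 + 0.08Q → Q* = 918.1818, P* = 80.9545.
At the ceiling P = 69, quantity supplied = (69 − 7.5)/0.08 = 768.75.
Willingness to pay at Q' = 768.75: 108.5 − 0.03·768.75 = 85.4375.
ΔQ = 918.1818 − 768.75 = 149.4318; wedge = 85.4375 − 69 = 16.4375.
DWL = ½ × 149.4318 × 16.4375 = 1228.14.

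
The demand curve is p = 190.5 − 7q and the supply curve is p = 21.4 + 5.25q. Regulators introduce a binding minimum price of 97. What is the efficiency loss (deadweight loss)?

Competitive equilibrium: 190.5 − 7q = 21.4 + 5.25q → q* = 13.8041, p* = 93.8714.
At the floor p = 97, quantity demanded = (190.5 − 97)/7 = 13.3571.
Sellers' marginal cost at q' = 13.3571: 21.4 + 5.25·13.3571 = 91.5248.
Δq = 13.8041 − 13.3571 = 0.447; wedge = 97 − 91.5248 = 5.4752.
Deadweight loss = ½ × 0.447 × 5.4752 = 1.22.

1.22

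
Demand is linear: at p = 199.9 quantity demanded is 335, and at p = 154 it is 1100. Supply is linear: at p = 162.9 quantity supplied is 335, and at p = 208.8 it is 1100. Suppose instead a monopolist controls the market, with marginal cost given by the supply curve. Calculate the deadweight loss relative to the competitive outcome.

2759.19

Demand slope = (154 − 199.9)/(1100 − 335) = −0.06, so p = 220 − 0.06q.
Supply slope = (208.8 − 162.9)/(1100 − 335) = 0.06, so p = 142.8 + 0.06q.
Competitive equilibrium: 220 − 0.06q = 142.8 + 0.06q → q* = 643.3333, p* = 181.4.
Marginal revenue: MR = 220 − 0.12q. Set MR = MC: 220 − 0.12q = 142.8 + 0.06q → q_m = 428.8889.
Price p_m = 220 − 0.06·428.8889 = 194.2667; MC(q_m) = 142.8 + 0.06·428.8889 = 168.5333.
Competitive q* = 643.3333, so Δq = 214.4444; wedge = 194.2667 − 168.5333 = 25.7334.
The triangle = ½ × 214.4444 × 25.7334 = 2759.19.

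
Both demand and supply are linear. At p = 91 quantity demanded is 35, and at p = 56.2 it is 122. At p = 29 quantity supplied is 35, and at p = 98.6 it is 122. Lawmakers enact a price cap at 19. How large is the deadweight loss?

Demand slope = (56.2 − 91)/(122 − 35) = −0.4, so p = 105 − 0.4q.
Supply slope = (98.6 − 29)/(122 − 35) = 0.8, so p = 1 + 0.8q.
Competitive equilibrium: 105 − 0.4q = 1 + 0.8q → q* = 86.6667, p* = 70.3333.
At the ceiling p = 19, quantity supplied = (19 − 1)/0.8 = 22.5.
Willingness to pay at q' = 22.5: 105 − 0.4·22.5 = 96.
Δq = 86.6667 − 22.5 = 64.1667; wedge = 96 − 19 = 77.
DWL = ½ × 64.1667 × 77 = 2470.42.

2470.42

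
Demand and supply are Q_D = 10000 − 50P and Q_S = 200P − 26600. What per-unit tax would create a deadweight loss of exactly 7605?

19.5

In inverse form: demand P = 200 − 0.02Q, supply P = 133 + 0.005Q.
Competitive equilibrium: 200 − 0.02Q = 133 + 0.005Q → Q* = 2680, P* = 146.4.
A tax t gives ΔQ = t/0.025 and wedge t, so DWL = t²/0.05.
t²/0.05 = 7605 → t² = 380.25 → t = 19.5.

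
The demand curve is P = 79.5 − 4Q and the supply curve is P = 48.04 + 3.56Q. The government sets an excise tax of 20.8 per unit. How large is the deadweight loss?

28.61

Competitive equilibrium: 79.5 − 4Q = 48.04 + 3.56Q → Q* = 4.1614, P* = 62.8545.
With the tax, the buyer price exceeds the seller price by 20.8: (79.5 − 4Q) − (48.04 + 3.56Q) = 20.8 → Q' = 1.4101.
ΔQ = 4.1614 − 1.4101 = 2.7513; the wedge equals the tax, 20.8.
The triangle = ½ × 2.7513 × 20.8 = 28.61.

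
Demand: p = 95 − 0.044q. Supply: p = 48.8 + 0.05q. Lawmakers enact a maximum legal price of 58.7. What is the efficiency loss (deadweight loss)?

Competitive equilibrium: 95 − 0.044q = 48.8 + 0.05q → q* = 491.4894, p* = 73.3745.
At the ceiling p = 58.7, quantity supplied = (58.7 − 48.8)/0.05 = 198.
Willingness to pay at q' = 198: 95 − 0.044·198 = 86.288.
Δq = 491.4894 − 198 = 293.4894; wedge = 86.288 − 58.7 = 27.588.
Deadweight loss = ½ × 293.4894 × 27.588 = 4048.39.

4048.39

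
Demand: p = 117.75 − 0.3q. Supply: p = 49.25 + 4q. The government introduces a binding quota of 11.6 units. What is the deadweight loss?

40.31

Competitive equilibrium: 117.75 − 0.3q = 49.25 + 4q → q* = 15.9302, p* = 112.9709.
At q = 11.6: demand price = 117.75 − 0.3·11.6 = 114.27; supply price = 49.25 + 4·11.6 = 95.65.
Δq = 15.9302 − 11.6 = 4.3302; wedge = 114.27 − 95.65 = 18.62.
The triangle = ½ × 4.3302 × 18.62 = 40.31.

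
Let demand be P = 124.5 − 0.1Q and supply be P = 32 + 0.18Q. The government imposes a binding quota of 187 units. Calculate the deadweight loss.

Competitive equilibrium: 124.5 − 0.1Q = 32 + 0.18Q → Q* = 330.3571, P* = 91.4643.
At Q = 187: demand price = 124.5 − 0.1·187 = 105.8; supply price = 32 + 0.18·187 = 65.66.
ΔQ = 330.3571 − 187 = 143.3571; wedge = 105.8 − 65.66 = 40.14.
The triangle = ½ × 143.3571 × 40.14 = 2877.18.

2877.18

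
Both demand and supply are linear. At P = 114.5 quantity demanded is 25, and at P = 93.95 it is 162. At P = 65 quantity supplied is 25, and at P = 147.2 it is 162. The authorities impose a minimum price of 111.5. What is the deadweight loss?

793.50

Demand slope = (93.95 − 114.5)/(162 − 25) = −0.15, so P = 118.25 − 0.15Q.
Supply slope = (147.2 − 65)/(162 − 25) = 0.6, so P = 50 + 0.6Q.
Competitive equilibrium: 118.25 − 0.15Q = 50 + 0.6Q → Q* = 91, P* = 104.6.
At the floor P = 111.5, quantity demanded = (118.25 − 111.5)/0.15 = 45.
Sellers' marginal cost at Q' = 45: 50 + 0.6·45 = 77.
ΔQ = 91 − 45 = 46; wedge = 111.5 − 77 = 34.5.
Deadweight loss = ½ × 46 × 34.5 = 793.50.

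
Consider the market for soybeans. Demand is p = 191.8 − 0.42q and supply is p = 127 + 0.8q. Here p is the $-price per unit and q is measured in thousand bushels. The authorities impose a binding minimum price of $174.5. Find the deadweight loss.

$86.73 thousand

Competitive equilibrium: 191.8 − 0.42q = 127 + 0.8q → q* = 53.1148, p* = 169.4918.
At the floor p = 174.5, quantity demanded = (191.8 − 174.5)/0.42 = 41.1905.
Sellers' marginal cost at q' = 41.1905: 127 + 0.8·41.1905 = 159.9524.
Δq = 53.1148 − 41.1905 = 11.9243; wedge = 174.5 − 159.9524 = 14.5476.
DWL = ½ × 11.9243 × 14.5476 = $86.73 thousand.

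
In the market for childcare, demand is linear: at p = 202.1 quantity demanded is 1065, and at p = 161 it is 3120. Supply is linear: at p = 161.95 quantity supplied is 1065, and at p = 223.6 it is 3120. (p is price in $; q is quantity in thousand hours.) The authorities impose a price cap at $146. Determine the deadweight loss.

$44533.38 thousand

Demand slope = (161 − 202.1)/(3120 − 1065) = −0.02, so p = 223.4 − 0.02q.
Supply slope = (223.6 − 161.95)/(3120 − 1065) = 0.03, so p = 130 + 0.03q.
Competitive equilibrium: 223.4 − 0.02q = 130 + 0.03q → q* = 1868, p* = 186.04.
At the ceiling p = 146, quantity supplied = (146 − 130)/0.03 = 533.33333.
Willingness to pay at q' = 533.33333: 223.4 − 0.02·533.33333 = 212.73333.
Δq = 1868 − 533.33333 = 1334.66667; wedge = 212.73333 − 146 = 66.73333.
DWL = ½ × 1334.66667 × 66.73333 = $44533.38 thousand.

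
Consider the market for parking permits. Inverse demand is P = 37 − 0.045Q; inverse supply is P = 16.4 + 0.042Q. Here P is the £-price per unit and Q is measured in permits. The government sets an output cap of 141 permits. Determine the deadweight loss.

£399.07

Competitive equilibrium: 37 − 0.045Q = 16.4 + 0.042Q → Q* = 236.7816, P* = 26.3448.
At Q = 141: demand price = 37 − 0.045·141 = 30.655; supply price = 16.4 + 0.042·141 = 22.322.
ΔQ = 236.7816 − 141 = 95.7816; wedge = 30.655 − 22.322 = 8.333.
Welfare loss = ½ × 95.7816 × 8.333 = £399.07.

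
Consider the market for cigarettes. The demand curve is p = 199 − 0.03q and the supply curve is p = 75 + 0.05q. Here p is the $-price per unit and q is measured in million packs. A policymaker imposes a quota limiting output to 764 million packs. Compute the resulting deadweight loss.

Competitive equilibrium: 199 − 0.03q = 75 + 0.05q → q* = 1550, p* = 152.5.
At q = 764: demand price = 199 − 0.03·764 = 176.08; supply price = 75 + 0.05·764 = 113.2.
Δq = 1550 − 764 = 786; wedge = 176.08 − 113.2 = 62.88.
DWL = ½ × 786 × 62.88 = $24711.84 million.

$24711.84 million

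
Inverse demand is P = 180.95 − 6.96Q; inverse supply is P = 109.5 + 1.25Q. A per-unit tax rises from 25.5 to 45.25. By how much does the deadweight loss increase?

85.10

Competitive equilibrium: 180.95 − 6.96Q = 109.5 + 1.25Q → Q* = 8.7028, P* = 120.3785.
For a per-unit tax t: ΔQ = t/8.21, so DWL = ½·t·(t/8.21) = t²/16.42.
At t = 25.5: DWL = 39.601. At t = 45.25: DWL = 124.699.
Increase = 124.699 − 39.601 = 85.10.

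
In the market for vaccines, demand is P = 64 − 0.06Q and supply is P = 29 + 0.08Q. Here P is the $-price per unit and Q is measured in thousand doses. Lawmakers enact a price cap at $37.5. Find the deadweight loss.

Competitive equilibrium: 64 − 0.06Q = 29 + 0.08Q → Q* = 250, P* = 49.
At the ceiling P = 37.5, quantity supplied = (37.5 − 29)/0.08 = 106.25.
Willingness to pay at Q' = 106.25: 64 − 0.06·106.25 = 57.625.
ΔQ = 250 − 106.25 = 143.75; wedge = 57.625 − 37.5 = 20.125.
Welfare loss = ½ × 143.75 × 20.125 = $1446.48 thousand.

$1446.48 thousand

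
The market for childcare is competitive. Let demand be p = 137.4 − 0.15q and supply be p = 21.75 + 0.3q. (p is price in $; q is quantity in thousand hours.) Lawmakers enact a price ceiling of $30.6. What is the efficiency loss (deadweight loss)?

Competitive equilibrium: 137.4 − 0.15q = 21.75 + 0.3q → q* = 257, p* = 98.85.
At the ceiling p = 30.6, quantity supplied = (30.6 − 21.75)/0.3 = 29.5.
Willingness to pay at q' = 29.5: 137.4 − 0.15·29.5 = 132.975.
Δq = 257 − 29.5 = 227.5; wedge = 132.975 − 30.6 = 102.375.
The triangle = ½ × 227.5 × 102.375 = $11645.16 thousand.

$11645.16 thousand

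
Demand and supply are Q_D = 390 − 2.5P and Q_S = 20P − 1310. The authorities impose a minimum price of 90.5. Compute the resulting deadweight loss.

314.07

In inverse form: demand P = 156 − 0.4Q, supply P = 65.5 + 0.05Q.
Competitive equilibrium: 156 − 0.4Q = 65.5 + 0.05Q → Q* = 201.1111, P* = 75.5556.
At the floor P = 90.5, quantity demanded = (156 − 90.5)/0.4 = 163.75.
Sellers' marginal cost at Q' = 163.75: 65.5 + 0.05·163.75 = 73.6875.
ΔQ = 201.1111 − 163.75 = 37.3611; wedge = 90.5 − 73.6875 = 16.8125.
Deadweight loss = ½ × 37.3611 × 16.8125 = 314.07.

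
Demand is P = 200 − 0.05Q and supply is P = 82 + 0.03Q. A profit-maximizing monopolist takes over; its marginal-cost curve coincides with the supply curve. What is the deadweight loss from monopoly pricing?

Competitive equilibrium: 200 − 0.05Q = 82 + 0.03Q → Q* = 1475, P* = 126.25.
Marginal revenue: MR = 200 − 0.1Q. Set MR = MC: 200 − 0.1Q = 82 + 0.03Q → Q_m = 907.6923.
Price P_m = 200 − 0.05·907.6923 = 154.6154; MC(Q_m) = 82 + 0.03·907.6923 = 109.2308.
Competitive Q* = 1475, so ΔQ = 567.3077; wedge = 154.6154 − 109.2308 = 45.3846.
Deadweight loss = ½ × 567.3077 × 45.3846 = 12873.52.

12873.52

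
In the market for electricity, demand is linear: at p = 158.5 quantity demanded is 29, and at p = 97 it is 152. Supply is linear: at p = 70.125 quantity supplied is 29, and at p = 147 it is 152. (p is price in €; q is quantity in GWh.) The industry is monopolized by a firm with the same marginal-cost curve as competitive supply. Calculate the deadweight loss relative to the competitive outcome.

Demand slope = (97 − 158.5)/(152 − 29) = −0.5, so p = 173 − 0.5q.
Supply slope = (147 − 70.125)/(152 − 29) = 0.625, so p = 52 + 0.625q.
Competitive equilibrium: 173 − 0.5q = 52 + 0.625q → q* = 107.5556, p* = 119.2222.
Marginal revenue: MR = 173 − q. Set MR = MC: 173 − q = 52 + 0.625q → q_m = 74.4615.
Price p_m = 173 − 0.5·74.4615 = 135.7693; MC(q_m) = 52 + 0.625·74.4615 = 98.5384.
Competitive q* = 107.5556, so Δq = 33.0941; wedge = 135.7693 − 98.5384 = 37.2309.
The triangle = ½ × 33.0941 × 37.2309 = €616.06.

€616.06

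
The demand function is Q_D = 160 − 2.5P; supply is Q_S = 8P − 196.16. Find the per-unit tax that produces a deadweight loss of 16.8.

In inverse form: demand P = 64 − 0.4Q, supply P = 24.52 + 0.125Q.
Competitive equilibrium: 64 − 0.4Q = 24.52 + 0.125Q → Q* = 75.2, P* = 33.92.
A tax t gives ΔQ = t/0.525 and wedge t, so DWL = t²/1.05.
t²/1.05 = 16.8 → t² = 17.64 → t = 4.2.

4.2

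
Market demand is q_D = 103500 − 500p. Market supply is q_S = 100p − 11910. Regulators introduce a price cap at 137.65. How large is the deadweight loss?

179525.40

In inverse form: demand p = 207 − 0.002q, supply p = 119.1 + 0.01q.
Competitive equilibrium: 207 − 0.002q = 119.1 + 0.01q → q* = 7325, p* = 192.35.
At the ceiling p = 137.65, quantity supplied = (137.65 − 119.1)/0.01 = 1855.
Willingness to pay at q' = 1855: 207 − 0.002·1855 = 203.29.
Δq = 7325 − 1855 = 5470; wedge = 203.29 − 137.65 = 65.64.
Deadweight loss = ½ × 5470 × 65.64 = 179525.40.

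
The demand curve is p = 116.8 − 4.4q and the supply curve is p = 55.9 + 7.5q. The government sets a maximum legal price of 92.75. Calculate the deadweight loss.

Competitive equilibrium: 116.8 − 4.4q = 55.9 + 7.5q → q* = 5.1176, p* = 94.2824.
At the ceiling p = 92.75, quantity supplied = (92.75 − 55.9)/7.5 = 4.9133.
Willingness to pay at q' = 4.9133: 116.8 − 4.4·4.9133 = 95.1815.
Δq = 5.1176 − 4.9133 = 0.2043; wedge = 95.1815 − 92.75 = 2.4315.
Welfare loss = ½ × 0.2043 × 2.4315 = 0.25.

0.25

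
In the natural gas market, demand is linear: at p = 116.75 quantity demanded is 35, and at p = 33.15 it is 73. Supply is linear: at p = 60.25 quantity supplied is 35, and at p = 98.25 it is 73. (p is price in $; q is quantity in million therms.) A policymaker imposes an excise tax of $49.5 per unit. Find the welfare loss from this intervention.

Demand slope = (33.15 − 116.75)/(73 − 35) = −2.2, so p = 193.75 − 2.2q.
Supply slope = (98.25 − 60.25)/(73 − 35) = 1, so p = 25.25 + q.
Competitive equilibrium: 193.75 − 2.2q = 25.25 + q → q* = 52.6563, p* = 77.9063.
With the tax, the buyer price exceeds the seller price by 49.5: (193.75 − 2.2q) − (25.25 + q) = 49.5 → q' = 37.1875.
Δq = 52.6563 − 37.1875 = 15.4688; the wedge equals the tax, 49.5.
DWL = ½ × 15.4688 × 49.5 = $382.85 million.

$382.85 million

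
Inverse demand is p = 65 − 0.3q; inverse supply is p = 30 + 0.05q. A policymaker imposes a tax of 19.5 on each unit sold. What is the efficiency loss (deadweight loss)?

Competitive equilibrium: 65 − 0.3q = 30 + 0.05q → q* = 100, p* = 35.
With the tax, the buyer price exceeds the seller price by 19.5: (65 − 0.3q) − (30 + 0.05q) = 19.5 → q' = 44.2857.
Δq = 100 − 44.2857 = 55.7143; the wedge equals the tax, 19.5.
Welfare loss = ½ × 55.7143 × 19.5 = 543.21.

543.21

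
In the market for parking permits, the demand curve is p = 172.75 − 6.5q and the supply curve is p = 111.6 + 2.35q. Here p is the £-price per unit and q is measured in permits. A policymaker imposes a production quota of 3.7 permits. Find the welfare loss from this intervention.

£45.58

Competitive equilibrium: 172.75 − 6.5q = 111.6 + 2.35q → q* = 6.9096, p* = 127.8376.
At q = 3.7: demand price = 172.75 − 6.5·3.7 = 148.7; supply price = 111.6 + 2.35·3.7 = 120.295.
Δq = 6.9096 − 3.7 = 3.2096; wedge = 148.7 − 120.295 = 28.405.
Deadweight loss = ½ × 3.2096 × 28.405 = £45.58.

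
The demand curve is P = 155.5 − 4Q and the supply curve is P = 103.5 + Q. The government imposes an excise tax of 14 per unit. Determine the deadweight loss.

19.60

Competitive equilibrium: 155.5 − 4Q = 103.5 + Q → Q* = 10.4, P* = 113.9.
With the tax, the buyer price exceeds the seller price by 14: (155.5 − 4Q) − (103.5 + Q) = 14 → Q' = 7.6.
ΔQ = 10.4 − 7.6 = 2.8; the wedge equals the tax, 14.
Welfare loss = ½ × 2.8 × 14 = 19.60.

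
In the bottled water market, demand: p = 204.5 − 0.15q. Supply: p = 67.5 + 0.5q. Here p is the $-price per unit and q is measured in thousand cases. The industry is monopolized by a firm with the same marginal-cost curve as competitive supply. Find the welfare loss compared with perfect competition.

Competitive equilibrium: 204.5 − 0.15q = 67.5 + 0.5q → q* = 210.76923, p* = 172.88462.
Marginal revenue: MR = 204.5 − 0.3q. Set MR = MC: 204.5 − 0.3q = 67.5 + 0.5q → q_m = 171.25.
Price p_m = 204.5 − 0.15·171.25 = 178.8125; MC(q_m) = 67.5 + 0.5·171.25 = 153.125.
Competitive q* = 210.76923, so Δq = 39.51923; wedge = 178.8125 − 153.125 = 25.6875.
DWL = ½ × 39.51923 × 25.6875 = $507.58 thousand.

$507.58 thousand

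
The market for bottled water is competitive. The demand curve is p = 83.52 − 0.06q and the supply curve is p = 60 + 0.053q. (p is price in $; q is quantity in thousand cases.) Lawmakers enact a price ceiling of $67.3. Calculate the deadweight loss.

$280.07 thousand

Competitive equilibrium: 83.52 − 0.06q = 60 + 0.053q → q* = 208.1416, p* = 71.0315.
At the ceiling p = 67.3, quantity supplied = (67.3 − 60)/0.053 = 137.7358.
Willingness to pay at q' = 137.7358: 83.52 − 0.06·137.7358 = 75.2559.
Δq = 208.1416 − 137.7358 = 70.4058; wedge = 75.2559 − 67.3 = 7.9559.
DWL = ½ × 70.4058 × 7.9559 = $280.07 thousand.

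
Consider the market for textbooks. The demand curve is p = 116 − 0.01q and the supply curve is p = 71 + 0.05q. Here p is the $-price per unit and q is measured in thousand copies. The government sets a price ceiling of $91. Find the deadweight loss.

$3675 thousand

Competitive equilibrium: 116 − 0.01q = 71 + 0.05q → q* = 750, p* = 108.5.
At the ceiling p = 91, quantity supplied = (91 − 71)/0.05 = 400.
Willingness to pay at q' = 400: 116 − 0.01·400 = 112.
Δq = 750 − 400 = 350; wedge = 112 − 91 = 21.
Deadweight loss = ½ × 350 × 21 = $3675 thousand.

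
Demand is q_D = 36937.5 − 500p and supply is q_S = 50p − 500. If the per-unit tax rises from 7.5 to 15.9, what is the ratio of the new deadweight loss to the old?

4.4944

In inverse form: demand p = 73.875 − 0.002q, supply p = 10 + 0.02q.
Competitive equilibrium: 73.875 − 0.002q = 10 + 0.02q → q* = 2903.4091, p* = 68.0682.
For a per-unit tax t: Δq = t/0.022, so DWL = ½·t·(t/0.022) = t²/0.044.
At t = 7.5: DWL = 1278.409. At t = 15.9: DWL = 5745.682.
Ratio = (15.9/7.5)² = 4.4944.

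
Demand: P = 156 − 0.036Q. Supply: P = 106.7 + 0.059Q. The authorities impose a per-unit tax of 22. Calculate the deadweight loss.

2547.37

Competitive equilibrium: 156 − 0.036Q = 106.7 + 0.059Q → Q* = 518.9474, P* = 137.3179.
With the tax, the buyer price exceeds the seller price by 22: (156 − 0.036Q) − (106.7 + 0.059Q) = 22 → Q' = 287.3684.
ΔQ = 518.9474 − 287.3684 = 231.579; the wedge equals the tax, 22.
The triangle = ½ × 231.579 × 22 = 2547.37.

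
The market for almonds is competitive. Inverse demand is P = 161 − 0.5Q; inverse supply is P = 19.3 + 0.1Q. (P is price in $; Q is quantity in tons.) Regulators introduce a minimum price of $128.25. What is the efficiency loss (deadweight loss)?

Competitive equilibrium: 161 − 0.5Q = 19.3 + 0.1Q → Q* = 236.16667, P* = 42.91667.
At the floor P = 128.25, quantity demanded = (161 − 128.25)/0.5 = 65.5.
Sellers' marginal cost at Q' = 65.5: 19.3 + 0.1·65.5 = 25.85.
ΔQ = 236.16667 − 65.5 = 170.66667; wedge = 128.25 − 25.85 = 102.4.
Deadweight loss = ½ × 170.66667 × 102.4 = $8738.13.

$8738.13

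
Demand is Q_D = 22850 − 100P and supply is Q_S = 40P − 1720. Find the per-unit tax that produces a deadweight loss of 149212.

In inverse form: demand P = 228.5 − 0.01Q, supply P = 43 + 0.025Q.
Competitive equilibrium: 228.5 − 0.01Q = 43 + 0.025Q → Q* = 5300, P* = 175.5.
A tax t gives ΔQ = t/0.035 and wedge t, so DWL = t²/0.07.
t²/0.07 = 149212 → t² = 10444.84 → t = 102.2.

102.2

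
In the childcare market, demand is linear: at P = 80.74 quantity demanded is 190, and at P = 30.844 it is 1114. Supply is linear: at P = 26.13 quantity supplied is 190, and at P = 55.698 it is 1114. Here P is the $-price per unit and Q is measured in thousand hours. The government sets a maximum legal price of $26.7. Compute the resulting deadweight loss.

Demand slope = (30.844 − 80.74)/(1114 − 190) = −0.054, so P = 91 − 0.054Q.
Supply slope = (55.698 − 26.13)/(1114 − 190) = 0.032, so P = 20.05 + 0.032Q.
Competitive equilibrium: 91 − 0.054Q = 20.05 + 0.032Q → Q* = 825, P* = 46.45.
At the ceiling P = 26.7, quantity supplied = (26.7 − 20.05)/0.032 = 207.8125.
Willingness to pay at Q' = 207.8125: 91 − 0.054·207.8125 = 79.77813.
ΔQ = 825 − 207.8125 = 617.1875; wedge = 79.77813 − 26.7 = 53.07813.
Welfare loss = ½ × 617.1875 × 53.07813 = $16379.58 thousand.

$16379.58 thousand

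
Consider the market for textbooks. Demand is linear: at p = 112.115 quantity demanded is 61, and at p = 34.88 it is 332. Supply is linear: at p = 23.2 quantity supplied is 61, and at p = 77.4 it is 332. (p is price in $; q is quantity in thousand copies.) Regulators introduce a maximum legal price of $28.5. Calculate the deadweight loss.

$5964.44 thousand

Demand slope = (34.88 − 112.115)/(332 − 61) = −0.285, so p = 129.5 − 0.285q.
Supply slope = (77.4 − 23.2)/(332 − 61) = 0.2, so p = 11 + 0.2q.
Competitive equilibrium: 129.5 − 0.285q = 11 + 0.2q → q* = 244.3299, p* = 59.866.
At the ceiling p = 28.5, quantity supplied = (28.5 − 11)/0.2 = 87.5.
Willingness to pay at q' = 87.5: 129.5 − 0.285·87.5 = 104.5625.
Δq = 244.3299 − 87.5 = 156.8299; wedge = 104.5625 − 28.5 = 76.0625.
Welfare loss = ½ × 156.8299 × 76.0625 = $5964.44 thousand.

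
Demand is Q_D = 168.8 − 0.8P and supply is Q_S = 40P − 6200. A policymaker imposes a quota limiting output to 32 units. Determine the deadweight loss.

In inverse form: demand P = 211 − 1.25Q, supply P = 155 + 0.025Q.
Competitive equilibrium: 211 − 1.25Q = 155 + 0.025Q → Q* = 43.9216, P* = 156.098.
At Q = 32: demand price = 211 − 1.25·32 = 171; supply price = 155 + 0.025·32 = 155.8.
ΔQ = 43.9216 − 32 = 11.9216; wedge = 171 − 155.8 = 15.2.
The triangle = ½ × 11.9216 × 15.2 = 90.60.

90.60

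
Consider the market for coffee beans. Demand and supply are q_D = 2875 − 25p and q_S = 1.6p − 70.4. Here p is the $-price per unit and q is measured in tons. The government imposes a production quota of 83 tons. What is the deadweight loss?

In inverse form: demand p = 115 − 0.04q, supply p = 44 + 0.625q.
Competitive equilibrium: 115 − 0.04q = 44 + 0.625q → q* = 106.7669, p* = 110.7293.
At q = 83: demand price = 115 − 0.04·83 = 111.68; supply price = 44 + 0.625·83 = 95.875.
Δq = 106.7669 − 83 = 23.7669; wedge = 111.68 − 95.875 = 15.805.
Deadweight loss = ½ × 23.7669 × 15.805 = $187.82.

$187.82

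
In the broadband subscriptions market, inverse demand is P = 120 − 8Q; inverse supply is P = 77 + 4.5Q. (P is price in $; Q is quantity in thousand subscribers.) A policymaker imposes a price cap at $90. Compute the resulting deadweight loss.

$1.90 thousand

Competitive equilibrium: 120 − 8Q = 77 + 4.5Q → Q* = 3.44, P* = 92.48.
At the ceiling P = 90, quantity supplied = (90 − 77)/4.5 = 2.8889.
Willingness to pay at Q' = 2.8889: 120 − 8·2.8889 = 96.8888.
ΔQ = 3.44 − 2.8889 = 0.5511; wedge = 96.8888 − 90 = 6.8888.
Deadweight loss = ½ × 0.5511 × 6.8888 = $1.90 thousand.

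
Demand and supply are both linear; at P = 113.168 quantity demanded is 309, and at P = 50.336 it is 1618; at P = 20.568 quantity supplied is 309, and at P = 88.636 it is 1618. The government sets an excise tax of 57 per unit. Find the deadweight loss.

16245

Demand slope = (50.336 − 113.168)/(1618 − 309) = −0.048, so P = 128 − 0.048Q.
Supply slope = (88.636 − 20.568)/(1618 − 309) = 0.052, so P = 4.5 + 0.052Q.
Competitive equilibrium: 128 − 0.048Q = 4.5 + 0.052Q → Q* = 1235, P* = 68.72.
With the tax, the buyer price exceeds the seller price by 57: (128 − 0.048Q) − (4.5 + 0.052Q) = 57 → Q' = 665.
ΔQ = 1235 − 665 = 570; the wedge equals the tax, 57.
Welfare loss = ½ × 570 × 57 = 16245.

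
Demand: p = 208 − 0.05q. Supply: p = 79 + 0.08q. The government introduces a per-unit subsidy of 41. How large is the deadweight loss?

Competitive equilibrium: 208 − 0.05q = 79 + 0.08q → q* = 992.3077, p* = 158.3846.
The subsidy lowers effective supply by 41: p = 38 + 0.08q.
New quantity: 208 − 0.05q = 38 + 0.08q → q' = 1307.6923.
Overproduction Δq = 1307.6923 − 992.3077 = 315.3846; wedge = subsidy = 41.
DWL = ½ × 315.3846 × 41 = 6465.38.

6465.38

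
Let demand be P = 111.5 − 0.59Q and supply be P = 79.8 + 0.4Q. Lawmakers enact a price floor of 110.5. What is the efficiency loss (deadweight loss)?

455.21

Competitive equilibrium: 111.5 − 0.59Q = 79.8 + 0.4Q → Q* = 32.0202, P* = 92.6081.
At the floor P = 110.5, quantity demanded = (111.5 − 110.5)/0.59 = 1.6949.
Sellers' marginal cost at Q' = 1.6949: 79.8 + 0.4·1.6949 = 80.478.
ΔQ = 32.0202 − 1.6949 = 30.3253; wedge = 110.5 − 80.478 = 30.022.
DWL = ½ × 30.3253 × 30.022 = 455.21.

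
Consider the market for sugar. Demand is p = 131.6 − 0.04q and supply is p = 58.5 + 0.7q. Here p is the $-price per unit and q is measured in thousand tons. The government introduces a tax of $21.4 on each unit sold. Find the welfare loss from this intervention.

Competitive equilibrium: 131.6 − 0.04q = 58.5 + 0.7q → q* = 98.7838, p* = 127.6486.
With the tax, the buyer price exceeds the seller price by 21.4: (131.6 − 0.04q) − (58.5 + 0.7q) = 21.4 → q' = 69.8649.
Δq = 98.7838 − 69.8649 = 28.9189; the wedge equals the tax, 21.4.
Deadweight loss = ½ × 28.9189 × 21.4 = $309.43 thousand.

$309.43 thousand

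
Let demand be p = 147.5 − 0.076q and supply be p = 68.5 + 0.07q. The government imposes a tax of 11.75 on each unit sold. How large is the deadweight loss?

472.82

Competitive equilibrium: 147.5 − 0.076q = 68.5 + 0.07q → q* = 541.0959, p* = 106.3767.
With the tax, the buyer price exceeds the seller price by 11.75: (147.5 − 0.076q) − (68.5 + 0.07q) = 11.75 → q' = 460.6164.
Δq = 541.0959 − 460.6164 = 80.4795; the wedge equals the tax, 11.75.
Deadweight loss = ½ × 80.4795 × 11.75 = 472.82.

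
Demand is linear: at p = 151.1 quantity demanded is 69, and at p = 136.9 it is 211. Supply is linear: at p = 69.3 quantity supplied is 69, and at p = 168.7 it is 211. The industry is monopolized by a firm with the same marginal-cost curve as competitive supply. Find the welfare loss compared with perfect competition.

Demand slope = (136.9 − 151.1)/(211 − 69) = −0.1, so p = 158 − 0.1q.
Supply slope = (168.7 − 69.3)/(211 − 69) = 0.7, so p = 21 + 0.7q.
Competitive equilibrium: 158 − 0.1q = 21 + 0.7q → q* = 171.25, p* = 140.875.
Marginal revenue: MR = 158 − 0.2q. Set MR = MC: 158 − 0.2q = 21 + 0.7q → q_m = 152.2222.
Price p_m = 158 − 0.1·152.2222 = 142.7778; MC(q_m) = 21 + 0.7·152.2222 = 127.5555.
Competitive q* = 171.25, so Δq = 19.0278; wedge = 142.7778 − 127.5555 = 15.2223.
Deadweight loss = ½ × 19.0278 × 15.2223 = 144.82.

144.82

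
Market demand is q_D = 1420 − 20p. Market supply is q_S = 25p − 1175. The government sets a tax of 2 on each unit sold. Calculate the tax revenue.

488.89

In inverse form: demand p = 71 − 0.05q, supply p = 47 + 0.04q.
Competitive equilibrium: 71 − 0.05q = 47 + 0.04q → q* = 266.6667, p* = 57.6667.
With the tax, the buyer price exceeds the seller price by 2: (71 − 0.05q) − (47 + 0.04q) = 2 → q' = 244.4444.
Tax revenue = 2 × 244.4444 = 488.89.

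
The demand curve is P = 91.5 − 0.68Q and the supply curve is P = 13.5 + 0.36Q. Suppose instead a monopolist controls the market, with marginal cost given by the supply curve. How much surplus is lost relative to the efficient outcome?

Competitive equilibrium: 91.5 − 0.68Q = 13.5 + 0.36Q → Q* = 75, P* = 40.5.
Marginal revenue: MR = 91.5 − 1.36Q. Set MR = MC: 91.5 − 1.36Q = 13.5 + 0.36Q → Q_m = 45.3488.
Price P_m = 91.5 − 0.68·45.3488 = 60.6628; MC(Q_m) = 13.5 + 0.36·45.3488 = 29.8256.
Competitive Q* = 75, so ΔQ = 29.6512; wedge = 60.6628 − 29.8256 = 30.8372.
Deadweight loss = ½ × 29.6512 × 30.8372 = 457.18.

457.18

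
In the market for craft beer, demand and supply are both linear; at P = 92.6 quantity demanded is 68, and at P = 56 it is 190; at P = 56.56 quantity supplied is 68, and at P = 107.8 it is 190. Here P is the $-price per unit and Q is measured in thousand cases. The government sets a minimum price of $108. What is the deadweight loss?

$3700.69 thousand

Demand slope = (56 − 92.6)/(190 − 68) = −0.3, so P = 113 − 0.3Q.
Supply slope = (107.8 − 56.56)/(190 − 68) = 0.42, so P = 28 + 0.42Q.
Competitive equilibrium: 113 − 0.3Q = 28 + 0.42Q → Q* = 118.0556, P* = 77.5833.
At the floor P = 108, quantity demanded = (113 − 108)/0.3 = 16.6667.
Sellers' marginal cost at Q' = 16.6667: 28 + 0.42·16.6667 = 35.
ΔQ = 118.0556 − 16.6667 = 101.3889; wedge = 108 − 35 = 73.
Deadweight loss = ½ × 101.3889 × 73 = $3700.69 thousand.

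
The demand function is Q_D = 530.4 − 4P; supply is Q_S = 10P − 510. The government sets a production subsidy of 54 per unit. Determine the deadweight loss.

4165.71

In inverse form: demand P = 132.6 − 0.25Q, supply P = 51 + 0.1Q.
Competitive equilibrium: 132.6 − 0.25Q = 51 + 0.1Q → Q* = 233.1429, P* = 74.3143.
The subsidy lowers effective supply by 54: P = 0.1Q − 3.
New quantity: 132.6 − 0.25Q = 0.1Q − 3 → Q' = 387.4286.
Overproduction ΔQ = 387.4286 − 233.1429 = 154.2857; wedge = subsidy = 54.
DWL = ½ × 154.2857 × 54 = 4165.71.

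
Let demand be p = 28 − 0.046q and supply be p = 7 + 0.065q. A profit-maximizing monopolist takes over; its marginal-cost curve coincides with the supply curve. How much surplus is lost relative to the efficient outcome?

170.53

Competitive equilibrium: 28 − 0.046q = 7 + 0.065q → q* = 189.1892, p* = 19.2973.
Marginal revenue: MR = 28 − 0.092q. Set MR = MC: 28 − 0.092q = 7 + 0.065q → q_m = 133.758.
Price p_m = 28 − 0.046·133.758 = 21.8471; MC(q_m) = 7 + 0.065·133.758 = 15.6943.
Competitive q* = 189.1892, so Δq = 55.4312; wedge = 21.8471 − 15.6943 = 6.1528.
Deadweight loss = ½ × 55.4312 × 6.1528 = 170.53.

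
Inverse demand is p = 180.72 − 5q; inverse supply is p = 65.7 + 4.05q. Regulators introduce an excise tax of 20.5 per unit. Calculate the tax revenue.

Competitive equilibrium: 180.72 − 5q = 65.7 + 4.05q → q* = 12.7094, p* = 117.173.
With the tax, the buyer price exceeds the seller price by 20.5: (180.72 − 5q) − (65.7 + 4.05q) = 20.5 → q' = 10.4442.
Tax revenue = 20.5 × 10.4442 = 214.11.

214.11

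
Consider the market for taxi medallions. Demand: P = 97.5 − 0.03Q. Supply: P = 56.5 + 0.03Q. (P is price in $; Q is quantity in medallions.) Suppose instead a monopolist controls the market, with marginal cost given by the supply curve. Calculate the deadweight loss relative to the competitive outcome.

$1556.48

Competitive equilibrium: 97.5 − 0.03Q = 56.5 + 0.03Q → Q* = 683.33333, P* = 77.
Marginal revenue: MR = 97.5 − 0.06Q. Set MR = MC: 97.5 − 0.06Q = 56.5 + 0.03Q → Q_m = 455.55556.
Price P_m = 97.5 − 0.03·455.55556 = 83.83333; MC(Q_m) = 56.5 + 0.03·455.55556 = 70.16667.
Competitive Q* = 683.33333, so ΔQ = 227.77777; wedge = 83.83333 − 70.16667 = 13.66666.
Welfare loss = ½ × 227.77777 × 13.66666 = $1556.48.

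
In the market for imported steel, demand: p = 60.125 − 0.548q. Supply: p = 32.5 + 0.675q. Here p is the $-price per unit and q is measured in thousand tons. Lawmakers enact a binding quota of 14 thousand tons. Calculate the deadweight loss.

Competitive equilibrium: 60.125 − 0.548q = 32.5 + 0.675q → q* = 22.5879, p* = 47.7468.
At q = 14: demand price = 60.125 − 0.548·14 = 52.453; supply price = 32.5 + 0.675·14 = 41.95.
Δq = 22.5879 − 14 = 8.5879; wedge = 52.453 − 41.95 = 10.503.
DWL = ½ × 8.5879 × 10.503 = $45.10 thousand.

$45.10 thousand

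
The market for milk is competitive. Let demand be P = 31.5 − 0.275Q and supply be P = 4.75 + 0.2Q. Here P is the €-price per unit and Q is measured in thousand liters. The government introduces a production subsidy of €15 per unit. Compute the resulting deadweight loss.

€236.84 thousand

Competitive equilibrium: 31.5 − 0.275Q = 4.75 + 0.2Q → Q* = 56.3158, P* = 16.0132.
The subsidy lowers effective supply by 15: P = 0.2Q − 10.25.
New quantity: 31.5 − 0.275Q = 0.2Q − 10.25 → Q' = 87.8947.
Overproduction ΔQ = 87.8947 − 56.3158 = 31.5789; wedge = subsidy = 15.
The triangle = ½ × 31.5789 × 15 = €236.84 thousand.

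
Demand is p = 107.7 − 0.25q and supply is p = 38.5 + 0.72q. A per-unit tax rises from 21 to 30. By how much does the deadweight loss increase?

236.60

Competitive equilibrium: 107.7 − 0.25q = 38.5 + 0.72q → q* = 71.3402, p* = 89.8649.
For a per-unit tax t: Δq = t/0.97, so DWL = ½·t·(t/0.97) = t²/1.94.
At t = 21: DWL = 227.32. At t = 30: DWL = 463.918.
Increase = 463.918 − 227.32 = 236.60.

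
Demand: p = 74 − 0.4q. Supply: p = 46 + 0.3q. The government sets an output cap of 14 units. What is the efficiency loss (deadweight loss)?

236.60

Competitive equilibrium: 74 − 0.4q = 46 + 0.3q → q* = 40, p* = 58.
At q = 14: demand price = 74 − 0.4·14 = 68.4; supply price = 46 + 0.3·14 = 50.2.
Δq = 40 − 14 = 26; wedge = 68.4 − 50.2 = 18.2.
Welfare loss = ½ × 26 × 18.2 = 236.60.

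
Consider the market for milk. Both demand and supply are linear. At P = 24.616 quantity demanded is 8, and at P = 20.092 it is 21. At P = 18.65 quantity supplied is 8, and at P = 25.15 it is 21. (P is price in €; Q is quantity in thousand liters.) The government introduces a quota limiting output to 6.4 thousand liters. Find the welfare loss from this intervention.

Demand slope = (20.092 − 24.616)/(21 − 8) = −0.348, so P = 27.4 − 0.348Q.
Supply slope = (25.15 − 18.65)/(21 − 8) = 0.5, so P = 14.65 + 0.5Q.
Competitive equilibrium: 27.4 − 0.348Q = 14.65 + 0.5Q → Q* = 15.0354, P* = 22.1677.
At Q = 6.4: demand price = 27.4 − 0.348·6.4 = 25.1728; supply price = 14.65 + 0.5·6.4 = 17.85.
ΔQ = 15.0354 − 6.4 = 8.6354; wedge = 25.1728 − 17.85 = 7.3228.
Welfare loss = ½ × 8.6354 × 7.3228 = €31.62 thousand.

€31.62 thousand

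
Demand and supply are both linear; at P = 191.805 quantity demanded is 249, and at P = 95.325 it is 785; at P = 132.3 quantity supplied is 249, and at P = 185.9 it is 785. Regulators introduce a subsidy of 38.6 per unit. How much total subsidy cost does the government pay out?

Demand slope = (95.325 − 191.805)/(785 − 249) = −0.18, so P = 236.625 − 0.18Q.
Supply slope = (185.9 − 132.3)/(785 − 249) = 0.1, so P = 107.4 + 0.1Q.
Competitive equilibrium: 236.625 − 0.18Q = 107.4 + 0.1Q → Q* = 461.5179, P* = 153.5518.
The subsidy lowers effective supply by 38.6: P = 68.8 + 0.1Q.
New quantity: 236.625 − 0.18Q = 68.8 + 0.1Q → Q' = 599.375.
Total subsidy cost = 38.6 × 599.375 = 23135.875.

23135.875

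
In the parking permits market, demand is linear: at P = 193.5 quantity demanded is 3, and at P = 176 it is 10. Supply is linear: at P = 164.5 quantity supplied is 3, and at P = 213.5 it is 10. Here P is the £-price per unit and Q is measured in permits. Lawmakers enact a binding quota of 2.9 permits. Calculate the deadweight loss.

£47.21

Demand slope = (176 − 193.5)/(10 − 3) = −2.5, so P = 201 − 2.5Q.
Supply slope = (213.5 − 164.5)/(10 − 3) = 7, so P = 143.5 + 7Q.
Competitive equilibrium: 201 − 2.5Q = 143.5 + 7Q → Q* = 6.0526, P* = 185.8684.
At Q = 2.9: demand price = 201 − 2.5·2.9 = 193.75; supply price = 143.5 + 7·2.9 = 163.8.
ΔQ = 6.0526 − 2.9 = 3.1526; wedge = 193.75 − 163.8 = 29.95.
Welfare loss = ½ × 3.1526 × 29.95 = £47.21.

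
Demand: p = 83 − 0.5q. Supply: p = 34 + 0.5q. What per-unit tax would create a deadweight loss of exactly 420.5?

29

Competitive equilibrium: 83 − 0.5q = 34 + 0.5q → q* = 49, p* = 58.5.
A tax t gives Δq = t/1 and wedge t, so DWL = t²/2.
t²/2 = 420.5 → t² = 841 → t = 29.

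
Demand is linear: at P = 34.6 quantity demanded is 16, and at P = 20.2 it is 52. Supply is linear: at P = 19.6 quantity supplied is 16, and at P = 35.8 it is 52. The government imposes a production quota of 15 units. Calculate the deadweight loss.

147.78

Demand slope = (20.2 − 34.6)/(52 − 16) = −0.4, so P = 41 − 0.4Q.
Supply slope = (35.8 − 19.6)/(52 − 16) = 0.45, so P = 12.4 + 0.45Q.
Competitive equilibrium: 41 − 0.4Q = 12.4 + 0.45Q → Q* = 33.6471, P* = 27.5412.
At Q = 15: demand price = 41 − 0.4·15 = 35; supply price = 12.4 + 0.45·15 = 19.15.
ΔQ = 33.6471 − 15 = 18.6471; wedge = 35 − 19.15 = 15.85.
DWL = ½ × 18.6471 × 15.85 = 147.78.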